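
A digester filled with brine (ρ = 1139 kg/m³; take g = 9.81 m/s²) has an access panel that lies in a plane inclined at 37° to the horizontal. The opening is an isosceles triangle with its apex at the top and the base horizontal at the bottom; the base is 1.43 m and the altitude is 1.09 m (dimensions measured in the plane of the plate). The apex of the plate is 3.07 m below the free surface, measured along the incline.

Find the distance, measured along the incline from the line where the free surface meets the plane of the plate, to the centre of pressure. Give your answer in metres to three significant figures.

y_p = 3.81 m

γ = ρg = 1139 × 9.81 / 1000 = 11.17359 kN/m³.
Let θ = 37° be the plate's angle to the horizontal; measure y along the incline from where the plane meets the free surface. Vertical depth h = y·sinθ with sinθ = 0.601815.
With the apex up, the centroid sits 2h/3 = 2 × 1.09/3 = 0.726667 m below the apex, so y_c = 3.07 + 0.726667 = 3.79667 m and h_c = 3.79667 × 0.601815 = 2.28489 m.
A = ½ × 1.43 × 1.09 = 0.77935 m².
Resultant F = γ·h_c·A = 11.17359 × 2.28489 × 0.77935 = 19.8971 kN.
I_c = b·h³/36 = 1.43 × 1.09³/36 = 0.0514414 m⁴.
Centre of pressure: y_p = y_c + I_c/(y_c·A) = 3.79667 + 0.0514414/(3.79667 × 0.77935) = 3.79667 + 0.0173851 = 3.81406 m along the plane.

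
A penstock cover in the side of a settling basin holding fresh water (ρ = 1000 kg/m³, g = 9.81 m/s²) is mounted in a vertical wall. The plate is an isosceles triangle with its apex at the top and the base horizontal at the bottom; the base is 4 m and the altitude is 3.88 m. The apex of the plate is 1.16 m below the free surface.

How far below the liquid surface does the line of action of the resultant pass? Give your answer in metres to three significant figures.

h_p = 3.97 m

γ = ρg = 1000 × 9.81 = 9810 N/m³ = 9.81 kN/m³.
With the apex up, the centroid sits 2h/3 = 2 × 3.88/3 = 2.58667 m below the apex, so the centroid depth is h_c = 1.16 + 2.58667 = 3.74667 m.
A = ½ × 4 × 3.88 = 7.76 m².
Resultant F = γ·h_c·A = 9.81 × 3.74667 × 7.76 = 285.218 kN.
I_c = b·h³/36 = 4 × 3.88³/36 = 6.49012 m⁴.
Centre of pressure: y_p = y_c + I_c/(y_c·A) = 3.74667 + 6.49012/(3.74667 × 7.76) = 3.74667 + 0.223226 = 3.9699 m along the plane.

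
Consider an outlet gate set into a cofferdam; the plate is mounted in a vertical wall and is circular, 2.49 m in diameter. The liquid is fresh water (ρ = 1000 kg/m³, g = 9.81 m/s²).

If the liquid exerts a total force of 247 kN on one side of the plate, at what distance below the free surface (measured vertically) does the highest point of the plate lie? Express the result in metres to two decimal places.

γ = ρg = 1000 × 9.81 = 9810 N/m³ = 9.81 kN/m³.
A = π(1.245)² = 4.86955 m².
From F = γ·h_c·A, the centroid depth is h_c = 247/(9.81 × 4.86955) = 5.17058 m.
The centroid is at the centre, 1.245 m below the top of the plate, so the highest point sits at h_top = 5.17058 − 1.245 = 3.92558 m below the surface.

d_top ≈ 3.93 m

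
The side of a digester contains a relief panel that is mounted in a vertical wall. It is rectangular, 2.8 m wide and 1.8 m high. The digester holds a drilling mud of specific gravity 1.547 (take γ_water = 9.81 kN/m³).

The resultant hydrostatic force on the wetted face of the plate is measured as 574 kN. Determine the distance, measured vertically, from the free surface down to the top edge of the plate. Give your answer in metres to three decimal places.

γ = 1.547 × 9.81 = 15.17607 kN/m³.
A = 2.8 × 1.8 = 5.04 m².
From F = γ·h_c·A, the centroid depth is h_c = 574/(15.17607 × 5.04) = 7.5045 m.
The centroid lies 1.8/2 = 0.9 m below the top edge, so the top edge sits at h_top = 7.5045 − 0.9 = 6.6045 m below the surface.

d_top ≈ 6.605 m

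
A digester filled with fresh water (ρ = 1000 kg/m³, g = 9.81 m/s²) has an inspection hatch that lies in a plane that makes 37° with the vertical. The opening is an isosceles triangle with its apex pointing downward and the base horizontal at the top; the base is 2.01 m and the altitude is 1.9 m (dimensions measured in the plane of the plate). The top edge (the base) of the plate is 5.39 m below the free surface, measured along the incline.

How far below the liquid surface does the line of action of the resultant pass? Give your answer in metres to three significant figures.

h_p = 4.84 m

γ = ρg = 1000 × 9.81 = 9810 N/m³ = 9.81 kN/m³.
The plate makes 37° with the vertical, i.e. θ = 90° − 37° = 53° to the horizontal. Measuring y along the incline from the free-surface line, vertical depth h = y·sinθ with sinθ = 0.798636.
With the apex down, the centroid sits h/3 = 1.9/3 = 0.633333 m below the base (the top edge), so y_c = 5.39 + 0.633333 = 6.02333 m and h_c = 6.02333 × 0.798636 = 4.81045 m.
A = ½ × 2.01 × 1.9 = 1.9095 m².
Resultant F = γ·h_c·A = 9.81 × 4.81045 × 1.9095 = 90.1103 kN.
I_c = b·h³/36 = 2.01 × 1.9³/36 = 0.382961 m⁴.
Centre of pressure: y_p = y_c + I_c/(y_c·A) = 6.02333 + 0.382961/(6.02333 × 1.9095) = 6.02333 + 0.0332965 = 6.05663 m along the plane.
Vertically, h_p = y_p·sinθ = 6.05663 × 0.798636 = 4.83704 m.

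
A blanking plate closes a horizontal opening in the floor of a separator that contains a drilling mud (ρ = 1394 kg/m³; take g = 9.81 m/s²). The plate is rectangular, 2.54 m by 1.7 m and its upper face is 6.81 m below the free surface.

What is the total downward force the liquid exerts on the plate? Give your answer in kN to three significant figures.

F ≈ 402 kN

γ = ρg = 1394 × 9.81 / 1000 = 13.67514 kN/m³.
The plate is horizontal, so pressure is uniform at p = γ·h = 13.67514 × 6.81 = 93.1277 kN/m².
A = 2.54 × 1.7 = 4.318 m².
F = p·A = 93.1277 × 4.318 = 402.125 kN.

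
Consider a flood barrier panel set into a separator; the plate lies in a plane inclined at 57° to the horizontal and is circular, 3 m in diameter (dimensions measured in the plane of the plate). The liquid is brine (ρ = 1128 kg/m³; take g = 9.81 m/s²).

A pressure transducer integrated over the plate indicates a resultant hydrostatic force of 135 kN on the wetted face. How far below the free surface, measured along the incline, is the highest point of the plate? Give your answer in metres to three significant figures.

y_top ≈ 0.558 m

γ = ρg = 1128 × 9.81 / 1000 = 11.06568 kN/m³.
A = π(1.5)² = 7.06858 m².
From F = γ·h_c·A, the centroid depth is h_c = 135/(11.06568 × 7.06858) = 1.72593 m.
Let θ = 57° be the plate's angle to the horizontal; measure y along the incline from where the plane meets the free surface. Vertical depth h = y·sinθ with sinθ = 0.838671.
Along the incline, y_c = h_c/sinθ = 1.72593/0.838671 = 2.05793 m.
The centroid is at the centre, 1.5 m below the top of the plate, so the highest point sits at y_top = 2.05793 − 1.5 = 0.55793 m along the incline.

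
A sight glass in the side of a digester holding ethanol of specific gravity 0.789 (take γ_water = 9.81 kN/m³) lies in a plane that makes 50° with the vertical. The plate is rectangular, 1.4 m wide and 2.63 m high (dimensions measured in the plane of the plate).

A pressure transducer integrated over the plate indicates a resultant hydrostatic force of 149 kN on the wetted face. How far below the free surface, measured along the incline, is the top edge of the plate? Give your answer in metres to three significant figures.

γ = 0.789 × 9.81 = 7.74009 kN/m³.
A = 1.4 × 2.63 = 3.682 m².
From F = γ·h_c·A, the centroid depth is h_c = 149/(7.74009 × 3.682) = 5.22825 m.
The plate makes 50° with the vertical, i.e. θ = 90° − 50° = 40° to the horizontal. Measuring y along the incline from the free-surface line, vertical depth h = y·sinθ with sinθ = 0.642788.
Along the incline, y_c = h_c/sinθ = 5.22825/0.642788 = 8.13371 m.
The centroid lies 2.63/2 = 1.315 m below the top edge, so the top edge sits at y_top = 8.13371 − 1.315 = 6.81871 m along the incline.

y_top ≈ 6.82 m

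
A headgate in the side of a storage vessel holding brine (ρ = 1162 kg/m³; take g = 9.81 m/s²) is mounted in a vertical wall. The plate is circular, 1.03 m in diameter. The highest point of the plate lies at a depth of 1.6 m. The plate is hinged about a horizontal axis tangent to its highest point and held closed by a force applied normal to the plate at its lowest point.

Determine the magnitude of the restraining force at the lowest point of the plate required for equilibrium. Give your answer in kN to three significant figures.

P ≈ 10.7 kN

γ = ρg = 1162 × 9.81 / 1000 = 11.39922 kN/m³.
The centroid is at the centre, 0.515 m below the top of the plate, so the centroid depth is h_c = 1.6 + 0.515 = 2.115 m.
A = π(0.515)² = 0.833229 m².
Resultant F = γ·h_c·A = 11.39922 × 2.115 × 0.833229 = 20.0886 kN.
I_c = πr⁴/4 = π × 0.515⁴/4 = 0.0552483 m⁴.
Centre of pressure: y_p = y_c + I_c/(y_c·A) = 2.115 + 0.0552483/(2.115 × 0.833229) = 2.115 + 0.0313505 = 2.14635 m along the plane.
The resultant acts 0.515 + 0.0313505 = 0.54635 m (along the plate) below the hinge at the top edge, so the moment about the hinge is M = F × 0.54635 = 20.0886 × 0.54635 = 10.9754 kN·m.
A normal force at the bottom, 1.03 m from the hinge, must supply this moment: P = 10.9754/1.03 = 10.6557 kN.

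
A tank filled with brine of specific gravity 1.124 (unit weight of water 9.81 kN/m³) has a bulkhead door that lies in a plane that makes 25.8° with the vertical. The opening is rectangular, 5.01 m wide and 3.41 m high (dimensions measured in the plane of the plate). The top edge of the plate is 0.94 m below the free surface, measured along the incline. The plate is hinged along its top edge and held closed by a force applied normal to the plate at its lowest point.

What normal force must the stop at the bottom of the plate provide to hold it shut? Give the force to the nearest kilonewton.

P ≈ 272 kN

γ = 1.124 × 9.81 = 11.02644 kN/m³.
The plate makes 25.8° with the vertical, i.e. θ = 90° − 25.8° = 64.2° to the horizontal. Measuring y along the incline from the free-surface line, vertical depth h = y·sinθ with sinθ = 0.900319.
The centroid lies 3.41/2 = 1.705 m below the top edge, so y_c = 0.94 + 1.705 = 2.645 m and h_c = 2.645 × 0.900319 = 2.38134 m.
A = 5.01 × 3.41 = 17.0841 m².
Resultant F = γ·h_c·A = 11.02644 × 2.38134 × 17.0841 = 448.589 kN.
I_c = b·h³/12 = 5.01 × 3.41³/12 = 16.5546 m⁴.
Centre of pressure: y_p = y_c + I_c/(y_c·A) = 2.645 + 16.5546/(2.645 × 17.0841) = 2.645 + 0.366354 = 3.01135 m along the plane.
The resultant acts 1.705 + 0.366354 = 2.07135 m (along the plate) below the hinge at the top edge, so the moment about the hinge is M = F × 2.07135 = 448.589 × 2.07135 = 929.185 kN·m.
A normal force at the bottom, 3.41 m from the hinge, must supply this moment: P = 929.185/3.41 = 272.488 kN.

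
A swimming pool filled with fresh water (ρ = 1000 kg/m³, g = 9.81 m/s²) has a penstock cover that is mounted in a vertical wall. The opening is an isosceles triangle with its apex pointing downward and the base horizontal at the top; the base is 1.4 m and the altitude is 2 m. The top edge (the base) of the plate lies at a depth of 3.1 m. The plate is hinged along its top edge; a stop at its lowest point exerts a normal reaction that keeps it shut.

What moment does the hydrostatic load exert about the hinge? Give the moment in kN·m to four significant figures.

γ = ρg = 1000 × 9.81 = 9810 N/m³ = 9.81 kN/m³.
With the apex down, the centroid sits h/3 = 2/3 = 0.666667 m below the base (the top edge), so the centroid depth is h_c = 3.1 + 0.666667 = 3.76667 m.
A = ½ × 1.4 × 2 = 1.4 m².
Resultant F = γ·h_c·A = 9.81 × 3.76667 × 1.4 = 51.7314 kN.
I_c = b·h³/36 = 1.4 × 2³/36 = 0.311111 m⁴.
Centre of pressure: y_p = y_c + I_c/(y_c·A) = 3.76667 + 0.311111/(3.76667 × 1.4) = 3.76667 + 0.058997 = 3.82567 m along the plane.
The resultant acts 0.666667 + 0.058997 = 0.725664 m (along the plate) below the hinge at the top edge, so the moment about the hinge is M = F × 0.725664 = 51.7314 × 0.725664 = 37.5396 kN·m.

M ≈ 37.54 kN·m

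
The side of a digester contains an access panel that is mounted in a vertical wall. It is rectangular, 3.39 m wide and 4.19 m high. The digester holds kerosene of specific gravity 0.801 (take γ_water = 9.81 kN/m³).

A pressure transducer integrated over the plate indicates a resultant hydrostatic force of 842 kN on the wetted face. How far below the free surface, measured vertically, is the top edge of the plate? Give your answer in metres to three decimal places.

γ = 0.801 × 9.81 = 7.85781 kN/m³.
A = 3.39 × 4.19 = 14.2041 m².
From F = γ·h_c·A, the centroid depth is h_c = 842/(7.85781 × 14.2041) = 7.54392 m.
The centroid lies 4.19/2 = 2.095 m below the top edge, so the top edge sits at h_top = 7.54392 − 2.095 = 5.44892 m below the surface.

d_top ≈ 5.449 m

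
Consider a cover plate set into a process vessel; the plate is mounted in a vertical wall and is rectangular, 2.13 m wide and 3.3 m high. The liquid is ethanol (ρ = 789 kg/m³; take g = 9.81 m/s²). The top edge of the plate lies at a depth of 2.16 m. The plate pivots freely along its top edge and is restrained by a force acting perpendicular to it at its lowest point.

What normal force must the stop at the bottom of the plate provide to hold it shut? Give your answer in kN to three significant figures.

P ≈ 119 kN

γ = ρg = 789 × 9.81 / 1000 = 7.74009 kN/m³.
The centroid lies 3.3/2 = 1.65 m below the top edge, so the centroid depth is h_c = 2.16 + 1.65 = 3.81 m.
A = 2.13 × 3.3 = 7.029 m².
Resultant F = γ·h_c·A = 7.74009 × 3.81 × 7.029 = 207.283 kN.
I_c = b·h³/12 = 2.13 × 3.3³/12 = 6.37882 m⁴.
Centre of pressure: y_p = y_c + I_c/(y_c·A) = 3.81 + 6.37882/(3.81 × 7.029) = 3.81 + 0.238189 = 4.04819 m along the plane.
The resultant acts 1.65 + 0.238189 = 1.88819 m (along the plate) below the hinge at the top edge, so the moment about the hinge is M = F × 1.88819 = 207.283 × 1.88819 = 391.39 kN·m.
A normal force at the bottom, 3.3 m from the hinge, must supply this moment: P = 391.39/3.3 = 118.603 kN.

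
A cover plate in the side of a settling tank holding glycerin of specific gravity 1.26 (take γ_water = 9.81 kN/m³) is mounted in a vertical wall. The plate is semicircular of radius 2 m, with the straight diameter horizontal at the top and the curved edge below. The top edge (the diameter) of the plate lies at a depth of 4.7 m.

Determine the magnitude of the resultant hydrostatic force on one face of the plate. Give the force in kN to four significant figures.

F ≈ 430.9 kN

γ = 1.26 × 9.81 = 12.3606 kN/m³.
The centroid of a semicircle lies 4r/(3π) = 0.848826 m from the diameter, here below the top edge, so the centroid depth is h_c = 4.7 + 0.848826 = 5.54883 m.
A = πr²/2 = π × 2²/2 = 6.28319 m².
Resultant F = γ·h_c·A = 12.3606 × 5.54883 × 6.28319 = 430.944 kN.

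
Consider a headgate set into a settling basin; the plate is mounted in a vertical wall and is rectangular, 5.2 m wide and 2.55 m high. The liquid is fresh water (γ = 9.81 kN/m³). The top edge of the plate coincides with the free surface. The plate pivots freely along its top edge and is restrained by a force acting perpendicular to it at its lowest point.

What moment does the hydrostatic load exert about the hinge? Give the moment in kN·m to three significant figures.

M ≈ 282 kN·m

γ = 9.81 kN/m³.
The centroid lies 2.55/2 = 1.275 m below the top edge, so the centroid depth is h_c = 1.275 m.
A = 5.2 × 2.55 = 13.26 m².
Resultant F = γ·h_c·A = 9.81 × 1.275 × 13.26 = 165.853 kN.
I_c = b·h³/12 = 5.2 × 2.55³/12 = 7.18526 m⁴.
Centre of pressure: y_p = y_c + I_c/(y_c·A) = 1.275 + 7.18526/(1.275 × 13.26) = 1.275 + 0.425 = 1.7 m along the plane.
The resultant acts 1.275 + 0.425 = 1.7 m (along the plate) below the hinge at the top edge, so the moment about the hinge is M = F × 1.7 = 165.853 × 1.7 = 281.95 kN·m.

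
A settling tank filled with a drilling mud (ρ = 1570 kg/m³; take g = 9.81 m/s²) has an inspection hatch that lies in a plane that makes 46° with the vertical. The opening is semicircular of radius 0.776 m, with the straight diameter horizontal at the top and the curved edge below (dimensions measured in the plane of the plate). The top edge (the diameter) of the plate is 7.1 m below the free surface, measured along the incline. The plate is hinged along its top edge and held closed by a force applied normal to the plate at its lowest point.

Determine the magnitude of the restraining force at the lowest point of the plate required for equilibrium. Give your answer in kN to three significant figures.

γ = ρg = 1570 × 9.81 / 1000 = 15.4017 kN/m³.
The plate makes 46° with the vertical, i.e. θ = 90° − 46° = 44° to the horizontal. Measuring y along the incline from the free-surface line, vertical depth h = y·sinθ with sinθ = 0.694658.
The centroid of a semicircle lies 4r/(3π) = 0.329345 m from the diameter, here below the top edge, so y_c = 7.1 + 0.329345 = 7.42934 m and h_c = 7.42934 × 0.694658 = 5.16085 m.
A = πr²/2 = π × 0.776²/2 = 0.945896 m².
Resultant F = γ·h_c·A = 15.4017 × 5.16085 × 0.945896 = 75.1854 kN.
I_c = (π/8 − 8/(9π))·r⁴ = 0.109757 × 0.776⁴ = 0.0397996 m⁴.
Centre of pressure: y_p = y_c + I_c/(y_c·A) = 7.42934 + 0.0397996/(7.42934 × 0.945896) = 7.42934 + 0.0056635 = 7.435 m along the plane.
The resultant acts 0.329345 + 0.0056635 = 0.335008 m (along the plate) below the hinge at the top edge, so the moment about the hinge is M = F × 0.335008 = 75.1854 × 0.335008 = 25.1877 kN·m.
A normal force at the bottom, 0.776 m from the hinge, must supply this moment: P = 25.1877/0.776 = 32.4584 kN.

P ≈ 32.5 kN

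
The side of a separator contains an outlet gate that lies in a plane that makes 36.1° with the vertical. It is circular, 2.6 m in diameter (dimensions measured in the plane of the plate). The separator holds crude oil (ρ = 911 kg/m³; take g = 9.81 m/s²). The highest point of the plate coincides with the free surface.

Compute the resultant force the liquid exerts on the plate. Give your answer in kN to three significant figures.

F ≈ 49.8 kN

γ = ρg = 911 × 9.81 / 1000 = 8.93691 kN/m³.
The plate makes 36.1° with the vertical, i.e. θ = 90° − 36.1° = 53.9° to the horizontal. Measuring y along the incline from the free-surface line, vertical depth h = y·sinθ with sinθ = 0.807990.
The centroid is at the centre, 1.3 m below the top of the plate, so y_c = 1.3 m and h_c = 1.3 × 0.807990 = 1.05039 m.
A = π(1.3)² = 5.30929 m².
Resultant F = γ·h_c·A = 8.93691 × 1.05039 × 5.30929 = 49.8396 kN.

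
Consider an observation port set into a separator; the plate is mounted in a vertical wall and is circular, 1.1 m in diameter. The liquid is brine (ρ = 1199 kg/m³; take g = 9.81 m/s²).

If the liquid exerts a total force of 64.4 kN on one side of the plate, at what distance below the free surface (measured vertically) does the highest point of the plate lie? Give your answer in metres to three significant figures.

γ = ρg = 1199 × 9.81 / 1000 = 11.76219 kN/m³.
A = π(0.55)² = 0.950332 m².
From F = γ·h_c·A, the centroid depth is h_c = 64.4/(11.76219 × 0.950332) = 5.76132 m.
The centroid is at the centre, 0.55 m below the top of the plate, so the highest point sits at h_top = 5.76132 − 0.55 = 5.21132 m below the surface.

d_top ≈ 5.21 m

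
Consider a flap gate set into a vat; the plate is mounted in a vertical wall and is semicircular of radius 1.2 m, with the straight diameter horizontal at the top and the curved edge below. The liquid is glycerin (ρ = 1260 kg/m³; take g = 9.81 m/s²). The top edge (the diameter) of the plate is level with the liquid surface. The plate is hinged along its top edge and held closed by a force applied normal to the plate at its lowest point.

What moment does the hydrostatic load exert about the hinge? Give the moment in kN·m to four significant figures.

M ≈ 10.07 kN·m

γ = ρg = 1260 × 9.81 / 1000 = 12.3606 kN/m³.
The centroid of a semicircle lies 4r/(3π) = 0.509296 m from the diameter, here below the top edge, so the centroid depth is h_c = 0.509296 m.
A = πr²/2 = π × 1.2²/2 = 2.26195 m².
Resultant F = γ·h_c·A = 12.3606 × 0.509296 × 2.26195 = 14.2394 kN.
I_c = (π/8 − 8/(9π))·r⁴ = 0.109757 × 1.2⁴ = 0.227592 m⁴.
Centre of pressure: y_p = y_c + I_c/(y_c·A) = 0.509296 + 0.227592/(0.509296 × 2.26195) = 0.509296 + 0.197562 = 0.706858 m along the plane.
The resultant acts 0.509296 + 0.197562 = 0.706858 m (along the plate) below the hinge at the top edge, so the moment about the hinge is M = F × 0.706858 = 14.2394 × 0.706858 = 10.0652 kN·m.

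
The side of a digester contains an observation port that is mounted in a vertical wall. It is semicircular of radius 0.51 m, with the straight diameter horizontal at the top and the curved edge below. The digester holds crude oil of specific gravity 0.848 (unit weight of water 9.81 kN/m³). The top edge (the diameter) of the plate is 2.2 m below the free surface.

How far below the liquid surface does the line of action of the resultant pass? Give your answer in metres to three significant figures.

γ = 0.848 × 9.81 = 8.31888 kN/m³.
The centroid of a semicircle lies 4r/(3π) = 0.216451 m from the diameter, here below the top edge, so the centroid depth is h_c = 2.2 + 0.216451 = 2.41645 m.
A = πr²/2 = π × 0.51²/2 = 0.408564 m².
Resultant F = γ·h_c·A = 8.31888 × 2.41645 × 0.408564 = 8.21302 kN.
I_c = (π/8 − 8/(9π))·r⁴ = 0.109757 × 0.51⁴ = 0.00742528 m⁴.
Centre of pressure: y_p = y_c + I_c/(y_c·A) = 2.41645 + 0.00742528/(2.41645 × 0.408564) = 2.41645 + 0.00752099 = 2.42397 m along the plane.

h_p = 2.42 m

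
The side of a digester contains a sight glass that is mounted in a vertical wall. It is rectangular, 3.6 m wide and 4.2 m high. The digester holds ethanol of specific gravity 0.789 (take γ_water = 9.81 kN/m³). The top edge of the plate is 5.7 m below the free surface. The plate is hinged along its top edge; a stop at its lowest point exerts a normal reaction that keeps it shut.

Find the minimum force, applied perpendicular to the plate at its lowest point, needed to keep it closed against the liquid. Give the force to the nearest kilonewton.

P ≈ 497 kN

γ = 0.789 × 9.81 = 7.74009 kN/m³.
The centroid lies 4.2/2 = 2.1 m below the top edge, so the centroid depth is h_c = 5.7 + 2.1 = 7.8 m.
A = 3.6 × 4.2 = 15.12 m².
Resultant F = γ·h_c·A = 7.74009 × 7.8 × 15.12 = 912.835 kN.
I_c = b·h³/12 = 3.6 × 4.2³/12 = 22.2264 m⁴.
Centre of pressure: y_p = y_c + I_c/(y_c·A) = 7.8 + 22.2264/(7.8 × 15.12) = 7.8 + 0.188462 = 7.98846 m along the plane.
The resultant acts 2.1 + 0.188462 = 2.28846 m (along the plate) below the hinge at the top edge, so the moment about the hinge is M = F × 2.28846 = 912.835 × 2.28846 = 2088.99 kN·m.
A normal force at the bottom, 4.2 m from the hinge, must supply this moment: P = 2088.99/4.2 = 497.379 kN.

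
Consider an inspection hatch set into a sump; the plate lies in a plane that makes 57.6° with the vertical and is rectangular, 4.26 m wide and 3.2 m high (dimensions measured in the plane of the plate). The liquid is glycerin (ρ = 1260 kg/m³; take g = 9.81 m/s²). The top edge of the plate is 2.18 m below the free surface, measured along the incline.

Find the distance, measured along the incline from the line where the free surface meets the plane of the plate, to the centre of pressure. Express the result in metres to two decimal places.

y_p = 4.01 m

γ = ρg = 1260 × 9.81 / 1000 = 12.3606 kN/m³.
The plate makes 57.6° with the vertical, i.e. θ = 90° − 57.6° = 32.4° to the horizontal. Measuring y along the incline from the free-surface line, vertical depth h = y·sinθ with sinθ = 0.535827.
The centroid lies 3.2/2 = 1.6 m below the top edge, so y_c = 2.18 + 1.6 = 3.78 m and h_c = 3.78 × 0.535827 = 2.02543 m.
A = 4.26 × 3.2 = 13.632 m².
Resultant F = γ·h_c·A = 12.3606 × 2.02543 × 13.632 = 341.284 kN.
I_c = b·h³/12 = 4.26 × 3.2³/12 = 11.6326 m⁴.
Centre of pressure: y_p = y_c + I_c/(y_c·A) = 3.78 + 11.6326/(3.78 × 13.632) = 3.78 + 0.225749 = 4.00575 m along the plane.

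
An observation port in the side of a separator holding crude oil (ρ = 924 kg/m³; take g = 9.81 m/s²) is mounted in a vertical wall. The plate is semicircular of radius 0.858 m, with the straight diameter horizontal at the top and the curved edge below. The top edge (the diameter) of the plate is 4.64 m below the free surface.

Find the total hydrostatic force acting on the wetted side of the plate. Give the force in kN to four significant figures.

γ = ρg = 924 × 9.81 / 1000 = 9.06444 kN/m³.
The centroid of a semicircle lies 4r/(3π) = 0.364147 m from the diameter, here below the top edge, so the centroid depth is h_c = 4.64 + 0.364147 = 5.00415 m.
A = πr²/2 = π × 0.858²/2 = 1.15636 m².
Resultant F = γ·h_c·A = 9.06444 × 5.00415 × 1.15636 = 52.4523 kN.

F ≈ 52.45 kN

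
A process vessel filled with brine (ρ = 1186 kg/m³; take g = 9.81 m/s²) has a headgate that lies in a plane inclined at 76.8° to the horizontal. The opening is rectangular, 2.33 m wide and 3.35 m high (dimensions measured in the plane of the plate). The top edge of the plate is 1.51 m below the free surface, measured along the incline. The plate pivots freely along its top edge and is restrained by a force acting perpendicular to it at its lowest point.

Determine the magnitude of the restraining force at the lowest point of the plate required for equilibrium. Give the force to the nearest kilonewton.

P ≈ 165 kN

γ = ρg = 1186 × 9.81 / 1000 = 11.63466 kN/m³.
Let θ = 76.8° be the plate's angle to the horizontal; measure y along the incline from where the plane meets the free surface. Vertical depth h = y·sinθ with sinθ = 0.973579.
The centroid lies 3.35/2 = 1.675 m below the top edge, so y_c = 1.51 + 1.675 = 3.185 m and h_c = 3.185 × 0.973579 = 3.10085 m.
A = 2.33 × 3.35 = 7.8055 m².
Resultant F = γ·h_c·A = 11.63466 × 3.10085 × 7.8055 = 281.602 kN.
I_c = b·h³/12 = 2.33 × 3.35³/12 = 7.29977 m⁴.
Centre of pressure: y_p = y_c + I_c/(y_c·A) = 3.185 + 7.29977/(3.185 × 7.8055) = 3.185 + 0.293629 = 3.47863 m along the plane.
The resultant acts 1.675 + 0.293629 = 1.96863 m (along the plate) below the hinge at the top edge, so the moment about the hinge is M = F × 1.96863 = 281.602 × 1.96863 = 554.37 kN·m.
A normal force at the bottom, 3.35 m from the hinge, must supply this moment: P = 554.37/3.35 = 165.484 kN.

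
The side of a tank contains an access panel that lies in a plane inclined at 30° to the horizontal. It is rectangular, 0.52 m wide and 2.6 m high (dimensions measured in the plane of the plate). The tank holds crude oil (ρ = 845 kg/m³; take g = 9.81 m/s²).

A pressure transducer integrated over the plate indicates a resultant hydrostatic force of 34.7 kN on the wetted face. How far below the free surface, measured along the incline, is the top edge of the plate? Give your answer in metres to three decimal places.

y_top ≈ 4.892 m

γ = ρg = 845 × 9.81 / 1000 = 8.28945 kN/m³.
A = 0.52 × 2.6 = 1.352 m².
From F = γ·h_c·A, the centroid depth is h_c = 34.7/(8.28945 × 1.352) = 3.09619 m.
Let θ = 30° be the plate's angle to the horizontal; measure y along the incline from where the plane meets the free surface. Vertical depth h = y·sinθ with sinθ = 0.500000.
Along the incline, y_c = h_c/sinθ = 3.09619/0.500000 = 6.19238 m.
The centroid lies 2.6/2 = 1.3 m below the top edge, so the top edge sits at y_top = 6.19238 − 1.3 = 4.89238 m along the incline.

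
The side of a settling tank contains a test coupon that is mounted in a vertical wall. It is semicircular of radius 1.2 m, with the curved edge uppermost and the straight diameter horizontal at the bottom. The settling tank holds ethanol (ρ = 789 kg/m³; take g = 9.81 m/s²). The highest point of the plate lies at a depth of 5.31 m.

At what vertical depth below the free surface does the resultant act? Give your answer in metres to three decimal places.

γ = ρg = 789 × 9.81 / 1000 = 7.74009 kN/m³.
The centroid lies 4r/(3π) = 0.509296 m above the diameter, so r − 4r/(3π) = 1.2 − 0.509296 = 0.690704 m below the topmost point, so the centroid depth is h_c = 5.31 + 0.690704 = 6.0007 m.
A = πr²/2 = π × 1.2²/2 = 2.26195 m².
Resultant F = γ·h_c·A = 7.74009 × 6.0007 × 2.26195 = 105.058 kN.
I_c = (π/8 − 8/(9π))·r⁴ = 0.109757 × 1.2⁴ = 0.227592 m⁴.
Centre of pressure: y_p = y_c + I_c/(y_c·A) = 6.0007 + 0.227592/(6.0007 × 2.26195) = 6.0007 + 0.0167676 = 6.01747 m along the plane.

h_p = 6.017 m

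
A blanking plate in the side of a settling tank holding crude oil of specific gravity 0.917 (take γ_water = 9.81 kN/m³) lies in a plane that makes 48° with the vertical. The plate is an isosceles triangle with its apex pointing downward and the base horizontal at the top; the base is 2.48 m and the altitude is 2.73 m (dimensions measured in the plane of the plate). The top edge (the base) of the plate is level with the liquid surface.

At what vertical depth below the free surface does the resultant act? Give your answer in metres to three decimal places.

γ = 0.917 × 9.81 = 8.99577 kN/m³.
The plate makes 48° with the vertical, i.e. θ = 90° − 48° = 42° to the horizontal. Measuring y along the incline from the free-surface line, vertical depth h = y·sinθ with sinθ = 0.669131.
With the apex down, the centroid sits h/3 = 2.73/3 = 0.91 m below the base (the top edge), so y_c = 0.91 m and h_c = 0.91 × 0.669131 = 0.608909 m.
A = ½ × 2.48 × 2.73 = 3.3852 m².
Resultant F = γ·h_c·A = 8.99577 × 0.608909 × 3.3852 = 18.5428 kN.
I_c = b·h³/36 = 2.48 × 2.73³/36 = 1.40164 m⁴.
Centre of pressure: y_p = y_c + I_c/(y_c·A) = 0.91 + 1.40164/(0.91 × 3.3852) = 0.91 + 0.454999 = 1.365 m along the plane.
Vertically, h_p = y_p·sinθ = 1.365 × 0.669131 = 0.913364 m.

h_p = 0.913 m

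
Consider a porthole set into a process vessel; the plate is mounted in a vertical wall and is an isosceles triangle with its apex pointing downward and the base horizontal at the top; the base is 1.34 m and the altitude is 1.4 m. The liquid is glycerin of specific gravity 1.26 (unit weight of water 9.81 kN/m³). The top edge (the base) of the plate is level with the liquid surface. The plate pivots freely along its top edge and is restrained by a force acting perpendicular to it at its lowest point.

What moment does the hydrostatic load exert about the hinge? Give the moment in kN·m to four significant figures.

γ = 1.26 × 9.81 = 12.3606 kN/m³.
With the apex down, the centroid sits h/3 = 1.4/3 = 0.466667 m below the base (the top edge), so the centroid depth is h_c = 0.466667 m.
A = ½ × 1.34 × 1.4 = 0.938 m².
Resultant F = γ·h_c·A = 12.3606 × 0.466667 × 0.938 = 5.41065 kN.
I_c = b·h³/36 = 1.34 × 1.4³/36 = 0.102138 m⁴.
Centre of pressure: y_p = y_c + I_c/(y_c·A) = 0.466667 + 0.102138/(0.466667 × 0.938) = 0.466667 + 0.233334 = 0.700001 m along the plane.
The resultant acts 0.466667 + 0.233334 = 0.700001 m (along the plate) below the hinge at the top edge, so the moment about the hinge is M = F × 0.700001 = 5.41065 × 0.700001 = 3.78746 kN·m.

M ≈ 3.787 kN·m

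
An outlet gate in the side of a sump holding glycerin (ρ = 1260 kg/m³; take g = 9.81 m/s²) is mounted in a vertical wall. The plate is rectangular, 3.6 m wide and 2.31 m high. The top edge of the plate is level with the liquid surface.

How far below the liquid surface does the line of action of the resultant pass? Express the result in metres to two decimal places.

γ = ρg = 1260 × 9.81 / 1000 = 12.3606 kN/m³.
The centroid lies 2.31/2 = 1.155 m below the top edge, so the centroid depth is h_c = 1.155 m.
A = 3.6 × 2.31 = 8.316 m².
Resultant F = γ·h_c·A = 12.3606 × 1.155 × 8.316 = 118.723 kN.
I_c = b·h³/12 = 3.6 × 2.31³/12 = 3.69792 m⁴.
Centre of pressure: y_p = y_c + I_c/(y_c·A) = 1.155 + 3.69792/(1.155 × 8.316) = 1.155 + 0.385 = 1.54 m along the plane.

h_p = 1.54 m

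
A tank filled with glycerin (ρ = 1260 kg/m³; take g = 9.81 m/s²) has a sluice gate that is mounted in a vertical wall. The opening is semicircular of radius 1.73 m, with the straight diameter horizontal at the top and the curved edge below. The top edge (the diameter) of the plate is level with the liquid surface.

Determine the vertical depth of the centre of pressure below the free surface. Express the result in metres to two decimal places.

γ = ρg = 1260 × 9.81 / 1000 = 12.3606 kN/m³.
The centroid of a semicircle lies 4r/(3π) = 0.734235 m from the diameter, here below the top edge, so the centroid depth is h_c = 0.734235 m.
A = πr²/2 = π × 1.73²/2 = 4.70124 m².
Resultant F = γ·h_c·A = 12.3606 × 0.734235 × 4.70124 = 42.6665 kN.
I_c = (π/8 − 8/(9π))·r⁴ = 0.109757 × 1.73⁴ = 0.983143 m⁴.
Centre of pressure: y_p = y_c + I_c/(y_c·A) = 0.734235 + 0.983143/(0.734235 × 4.70124) = 0.734235 + 0.284819 = 1.01905 m along the plane.

h_p = 1.02 m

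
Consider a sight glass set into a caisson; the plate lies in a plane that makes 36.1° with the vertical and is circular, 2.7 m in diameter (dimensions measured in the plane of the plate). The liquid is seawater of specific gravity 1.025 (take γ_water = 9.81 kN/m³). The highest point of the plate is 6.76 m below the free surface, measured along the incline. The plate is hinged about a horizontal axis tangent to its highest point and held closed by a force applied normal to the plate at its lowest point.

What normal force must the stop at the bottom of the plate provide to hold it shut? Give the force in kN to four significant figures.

γ = 1.025 × 9.81 = 10.05525 kN/m³.
The plate makes 36.1° with the vertical, i.e. θ = 90° − 36.1° = 53.9° to the horizontal. Measuring y along the incline from the free-surface line, vertical depth h = y·sinθ with sinθ = 0.807990.
The centroid is at the centre, 1.35 m below the top of the plate, so y_c = 6.76 + 1.35 = 8.11 m and h_c = 8.11 × 0.807990 = 6.5528 m.
A = π(1.35)² = 5.72555 m².
Resultant F = γ·h_c·A = 10.05525 × 6.5528 × 5.72555 = 377.257 kN.
I_c = πr⁴/4 = π × 1.35⁴/4 = 2.6087 m⁴.
Centre of pressure: y_p = y_c + I_c/(y_c·A) = 8.11 + 2.6087/(8.11 × 5.72555) = 8.11 + 0.0561806 = 8.16618 m along the plane.
The resultant acts 1.35 + 0.0561806 = 1.40618 m (along the plate) below the hinge at the top edge, so the moment about the hinge is M = F × 1.40618 = 377.257 × 1.40618 = 530.491 kN·m.
A normal force at the bottom, 2.7 m from the hinge, must supply this moment: P = 530.491/2.7 = 196.478 kN.

P ≈ 196.5 kN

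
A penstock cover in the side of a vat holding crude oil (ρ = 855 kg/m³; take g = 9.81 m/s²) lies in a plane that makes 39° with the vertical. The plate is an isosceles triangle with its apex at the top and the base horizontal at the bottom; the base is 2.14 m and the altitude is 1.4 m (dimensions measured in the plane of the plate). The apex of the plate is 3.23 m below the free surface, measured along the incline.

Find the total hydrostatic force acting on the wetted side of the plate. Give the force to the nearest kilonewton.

F ≈ 41 kN

γ = ρg = 855 × 9.81 / 1000 = 8.38755 kN/m³.
The plate makes 39° with the vertical, i.e. θ = 90° − 39° = 51° to the horizontal. Measuring y along the incline from the free-surface line, vertical depth h = y·sinθ with sinθ = 0.777146.
With the apex up, the centroid sits 2h/3 = 2 × 1.4/3 = 0.933333 m below the apex, so y_c = 3.23 + 0.933333 = 4.16333 m and h_c = 4.16333 × 0.777146 = 3.23552 m.
A = ½ × 2.14 × 1.4 = 1.498 m².
Resultant F = γ·h_c·A = 8.38755 × 3.23552 × 1.498 = 40.6529 kN.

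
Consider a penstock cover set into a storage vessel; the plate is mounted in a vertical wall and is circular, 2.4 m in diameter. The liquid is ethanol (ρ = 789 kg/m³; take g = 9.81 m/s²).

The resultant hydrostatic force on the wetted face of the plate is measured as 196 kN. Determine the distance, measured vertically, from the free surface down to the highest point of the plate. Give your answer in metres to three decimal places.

γ = ρg = 789 × 9.81 / 1000 = 7.74009 kN/m³.
A = π(1.2)² = 4.52389 m².
From F = γ·h_c·A, the centroid depth is h_c = 196/(7.74009 × 4.52389) = 5.59755 m.
The centroid is at the centre, 1.2 m below the top of the plate, so the highest point sits at h_top = 5.59755 − 1.2 = 4.39755 m below the surface.

d_top ≈ 4.398 m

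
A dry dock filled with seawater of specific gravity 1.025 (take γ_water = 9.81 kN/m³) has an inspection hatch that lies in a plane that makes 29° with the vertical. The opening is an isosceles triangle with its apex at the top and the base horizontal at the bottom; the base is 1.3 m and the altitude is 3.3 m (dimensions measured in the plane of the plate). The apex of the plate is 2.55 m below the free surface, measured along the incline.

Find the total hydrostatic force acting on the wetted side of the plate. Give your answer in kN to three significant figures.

F ≈ 89.6 kN

γ = 1.025 × 9.81 = 10.05525 kN/m³.
The plate makes 29° with the vertical, i.e. θ = 90° − 29° = 61° to the horizontal. Measuring y along the incline from the free-surface line, vertical depth h = y·sinθ with sinθ = 0.874620.
With the apex up, the centroid sits 2h/3 = 2 × 3.3/3 = 2.2 m below the apex, so y_c = 2.55 + 2.2 = 4.75 m and h_c = 4.75 × 0.874620 = 4.15444 m.
A = ½ × 1.3 × 3.3 = 2.145 m².
Resultant F = γ·h_c·A = 10.05525 × 4.15444 × 2.145 = 89.6051 kN.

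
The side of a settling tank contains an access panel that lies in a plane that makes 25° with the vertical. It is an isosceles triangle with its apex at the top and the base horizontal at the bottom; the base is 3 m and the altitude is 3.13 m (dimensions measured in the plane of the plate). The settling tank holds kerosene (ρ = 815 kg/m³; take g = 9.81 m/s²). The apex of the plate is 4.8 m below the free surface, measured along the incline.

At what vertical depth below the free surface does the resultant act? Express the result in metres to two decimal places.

γ = ρg = 815 × 9.81 / 1000 = 7.99515 kN/m³.
The plate makes 25° with the vertical, i.e. θ = 90° − 25° = 65° to the horizontal. Measuring y along the incline from the free-surface line, vertical depth h = y·sinθ with sinθ = 0.906308.
With the apex up, the centroid sits 2h/3 = 2 × 3.13/3 = 2.08667 m below the apex, so y_c = 4.8 + 2.08667 = 6.88667 m and h_c = 6.88667 × 0.906308 = 6.24144 m.
A = ½ × 3 × 3.13 = 4.695 m².
Resultant F = γ·h_c·A = 7.99515 × 6.24144 × 4.695 = 234.286 kN.
I_c = b·h³/36 = 3 × 3.13³/36 = 2.55536 m⁴.
Centre of pressure: y_p = y_c + I_c/(y_c·A) = 6.88667 + 2.55536/(6.88667 × 4.695) = 6.88667 + 0.0790328 = 6.9657 m along the plane.
Vertically, h_p = y_p·sinθ = 6.9657 × 0.906308 = 6.31307 m.

h_p = 6.31 m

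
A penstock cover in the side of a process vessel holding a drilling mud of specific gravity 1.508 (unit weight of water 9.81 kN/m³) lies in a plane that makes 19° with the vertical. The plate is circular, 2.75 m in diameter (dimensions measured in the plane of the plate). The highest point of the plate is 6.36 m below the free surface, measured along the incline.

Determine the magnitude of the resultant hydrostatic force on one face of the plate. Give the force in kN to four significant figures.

F ≈ 642.6 kN

γ = 1.508 × 9.81 = 14.79348 kN/m³.
The plate makes 19° with the vertical, i.e. θ = 90° − 19° = 71° to the horizontal. Measuring y along the incline from the free-surface line, vertical depth h = y·sinθ with sinθ = 0.945519.
The centroid is at the centre, 1.375 m below the top of the plate, so y_c = 6.36 + 1.375 = 7.735 m and h_c = 7.735 × 0.945519 = 7.31359 m.
A = π(1.375)² = 5.93957 m².
Resultant F = γ·h_c·A = 14.79348 × 7.31359 × 5.93957 = 642.623 kN.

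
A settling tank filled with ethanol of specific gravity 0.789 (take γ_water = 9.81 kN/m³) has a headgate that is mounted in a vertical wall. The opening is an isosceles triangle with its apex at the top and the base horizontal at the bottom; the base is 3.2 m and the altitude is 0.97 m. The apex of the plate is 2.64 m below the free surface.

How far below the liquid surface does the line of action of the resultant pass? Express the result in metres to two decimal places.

h_p = 3.30 m

γ = 0.789 × 9.81 = 7.74009 kN/m³.
With the apex up, the centroid sits 2h/3 = 2 × 0.97/3 = 0.646667 m below the apex, so the centroid depth is h_c = 2.64 + 0.646667 = 3.28667 m.
A = ½ × 3.2 × 0.97 = 1.552 m².
Resultant F = γ·h_c·A = 7.74009 × 3.28667 × 1.552 = 39.4815 kN.
I_c = b·h³/36 = 3.2 × 0.97³/36 = 0.0811265 m⁴.
Centre of pressure: y_p = y_c + I_c/(y_c·A) = 3.28667 + 0.0811265/(3.28667 × 1.552) = 3.28667 + 0.0159043 = 3.30257 m along the plane.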